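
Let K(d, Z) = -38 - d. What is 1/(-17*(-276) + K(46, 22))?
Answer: 1/4608 ≈ 0.00021701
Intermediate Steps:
1/(-17*(-276) + K(46, 22)) = 1/(-17*(-276) + (-38 - 1*46)) = 1/(4692 + (-38 - 46)) = 1/(4692 - 84) = 1/4608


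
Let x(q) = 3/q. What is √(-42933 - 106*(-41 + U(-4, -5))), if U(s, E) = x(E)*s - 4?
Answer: 3*I*√106715/5 ≈ 196.0*I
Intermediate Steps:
U(s, E) = -4 + 3*s/E (U(s, E) = (3/E)*s - 4 = 3*s/E - 4 = -4 + 3*s/E)
√(-42933 - 106*(-41 + U(-4, -5))) = √(-42933 - 106*(-41 + (-4 + 3*(-4)/(-5)))) = √(-42933 - 106*(-41 + (-4 + 3*(-4)*(-⅕)))) = √(-42933 - 106*(-41 + (-4 + 12/5))) = √(-42933 - 106*(-41 - 8/5)) = √(-42933 - 106*(-213/5)) = √(-42933 + 22578/5) = √(-192087/5) = 3*I*√106715/5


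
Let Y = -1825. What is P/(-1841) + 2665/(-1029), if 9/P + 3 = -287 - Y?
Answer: -1075875148/415412445 ≈ -2.5899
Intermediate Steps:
P = 9/1535 (P = 9/(-3 + (-287 - 1*(-1825))) = 9/(-3 + (-287 + 1825)) = 9/(-3 + 1538) = 9/1535 ≈ 0.0058632)
P/(-1841) + 2665/(-1029) = (9/1535)/(-1841) + 2665/(-1029) = (9/1535)*(-1/1841) + 2665*(-1/1029) = -9/2825935 - 2665/1029 = -1075875148/415412445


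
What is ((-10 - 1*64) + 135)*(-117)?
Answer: -7137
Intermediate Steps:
((-10 - 1*64) + 135)*(-117) = ((-10 - 64) + 135)*(-117) = (-74 + 135)*(-117) = 61*(-117) = -7137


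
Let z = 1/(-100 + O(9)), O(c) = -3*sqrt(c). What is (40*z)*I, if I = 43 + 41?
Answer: -3360/109 ≈ -30.826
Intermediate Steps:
I = 84
z = -1/109 (z = 1/(-100 - 3*sqrt(9)) = 1/(-100 - 3*3) = 1/(-100 - 9) = 1/(-109) = -1/109 ≈ -0.0091743)
(40*z)*I = (40*(-1/109))*84 = -40/109*84 = -3360/109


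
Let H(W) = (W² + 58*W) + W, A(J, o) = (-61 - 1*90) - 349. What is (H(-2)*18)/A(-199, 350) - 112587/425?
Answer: -554214/2125 ≈ -260.81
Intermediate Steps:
A(J, o) = -500 (A(J, o) = (-61 - 90) - 349 = -151 - 349 = -500)
H(W) = W² + 59*W
(H(-2)*18)/A(-199, 350) - 112587/425 = (-2*(59 - 2)*18)/(-500) - 112587/425 = (-2*57*18)*(-1/500) - 112587*1/425 = -114*18*(-1/500) - 112587/425 = -2052*(-1/500) - 112587/425 = 513/125 - 112587/425 = -554214/2125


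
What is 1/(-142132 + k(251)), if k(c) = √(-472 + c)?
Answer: -142132/20201505645 - I*√221/20201505645 ≈ -7.0357e-6 - 7.3589e-10*I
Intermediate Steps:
1/(-142132 + k(251)) = 1/(-142132 + √(-472 + 251)) = 1/(-142132 + √(-221)) = 1/(-142132 + I*√221)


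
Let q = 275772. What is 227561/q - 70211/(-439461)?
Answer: 39788804171/40397012964 ≈ 0.98494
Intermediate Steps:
227561/q - 70211/(-439461) = 227561/275772 - 70211/(-439461) = 227561*(1/275772) - 70211*(-1/439461) = 227561/275772 + 70211/439461 = 39788804171/40397012964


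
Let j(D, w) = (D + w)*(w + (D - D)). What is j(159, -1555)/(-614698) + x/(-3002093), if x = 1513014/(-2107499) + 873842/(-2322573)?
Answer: -15949484955869358800780470/4516403097153823750128639 ≈ -3.5315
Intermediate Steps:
j(D, w) = w*(D + w) (j(D, w) = (D + w)*(w + 0) = (D + w)*w = w*(D + w))
x = -5355706606180/4894820274927 (x = 1513014*(-1/2107499) + 873842*(-1/2322573) = -1513014/2107499 - 873842/2322573 = -5355706606180/4894820274927 ≈ -1.0942)
j(159, -1555)/(-614698) + x/(-3002093) = -1555*(159 - 1555)/(-614698) - 5355706606180/4894820274927/(-3002093) = -1555*(-1396)*(-1/614698) - 5355706606180/4894820274927*(-1/3002093) = 2170780*(-1/614698) + 5355706606180/14694705683616422211 = -1085390/307349 + 5355706606180/14694705683616422211 = -15949484955869358800780470/4516403097153823750128639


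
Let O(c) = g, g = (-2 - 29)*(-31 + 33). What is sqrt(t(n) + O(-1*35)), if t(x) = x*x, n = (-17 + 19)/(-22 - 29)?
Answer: I*sqrt(161258)/51 ≈ 7.8739*I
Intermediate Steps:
n = -2/51 (n = 2/(-51) = 2*(-1/51) = -2/51 ≈ -0.039216)
g = -62 (g = -31*2 = -62)
O(c) = -62
t(x) = x**2
sqrt(t(n) + O(-1*35)) = sqrt((-2/51)**2 - 62) = sqrt(4/2601 - 62) = sqrt(-161258/2601) = I*sqrt(161258)/51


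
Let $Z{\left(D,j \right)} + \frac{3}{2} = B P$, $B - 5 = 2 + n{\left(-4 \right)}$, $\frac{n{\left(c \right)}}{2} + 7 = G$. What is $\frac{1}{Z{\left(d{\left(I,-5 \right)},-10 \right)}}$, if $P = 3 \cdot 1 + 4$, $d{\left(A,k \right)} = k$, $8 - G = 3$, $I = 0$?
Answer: $\frac{2}{39} \approx 0.051282$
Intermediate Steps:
$G = 5$ ($G = 8 - 3 = 5$)
$n{\left(c \right)} = -4$ ($n{\left(c \right)} = -14 + 2 \cdot 5 = -14 + 10 = -4$)
$P = 7$ ($P = 3 + 4 = 7$)
$B = 3$ ($B = 5 + \left(2 - 4\right) = 5 - 2 = 3$)
$Z{\left(D,j \right)} = \frac{39}{2}$ ($Z{\left(D,j \right)} = - \frac{3}{2} + 3 \cdot 7 = - \frac{3}{2} + 21 = \frac{39}{2}$)
$\frac{1}{Z{\left(d{\left(I,-5 \right)},-10 \right)}} = \frac{1}{\frac{39}{2}} = \frac{2}{39}$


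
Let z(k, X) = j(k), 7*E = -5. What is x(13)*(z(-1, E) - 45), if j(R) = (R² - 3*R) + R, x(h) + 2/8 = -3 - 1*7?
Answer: 861/2 ≈ 430.50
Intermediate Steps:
x(h) = -41/4 (x(h) = -¼ + (-3 - 1*7) = -¼ + (-3 - 7) = -¼ - 10 = -41/4)
E = -5/7 (E = (⅐)*(-5) = -5/7 ≈ -0.71429)
j(R) = R² - 2*R
z(k, X) = k*(-2 + k)
x(13)*(z(-1, E) - 45) = -41*(-(-2 - 1) - 45)/4 = -41*(-1*(-3) - 45)/4 = -41*(3 - 45)/4 = -41/4*(-42) = 861/2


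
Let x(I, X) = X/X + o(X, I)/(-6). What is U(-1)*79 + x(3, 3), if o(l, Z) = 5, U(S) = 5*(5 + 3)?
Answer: 18961/6 ≈ 3160.2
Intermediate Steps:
U(S) = 40 (U(S) = 5*8 = 40)
x(I, X) = ⅙ (x(I, X) = X/X + 5/(-6) = 1 + 5*(-⅙) = 1 - ⅚ = ⅙)
U(-1)*79 + x(3, 3) = 40*79 + ⅙ = 3160 + ⅙ = 18961/6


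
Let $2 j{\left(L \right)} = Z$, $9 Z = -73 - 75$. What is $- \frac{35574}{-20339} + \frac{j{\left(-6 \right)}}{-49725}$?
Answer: $\frac{1447432676}{827473725} \approx 1.7492$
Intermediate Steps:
$Z = - \frac{148}{9}$ ($Z = \frac{-73 - 75}{9} = \frac{1}{9} \left(-148\right) = - \frac{148}{9} \approx -16.444$)
$j{\left(L \right)} = - \frac{74}{9}$ ($j{\left(L \right)} = \frac{1}{2} \left(- \frac{148}{9}\right) = - \frac{74}{9}$)
$- \frac{35574}{-20339} + \frac{j{\left(-6 \right)}}{-49725} = - \frac{35574}{-20339} - \frac{74}{9 \left(-49725\right)} = \left(-35574\right) \left(- \frac{1}{20339}\right) - - \frac{74}{447525} = \frac{3234}{1849} + \frac{74}{447525} = \frac{1447432676}{827473725}$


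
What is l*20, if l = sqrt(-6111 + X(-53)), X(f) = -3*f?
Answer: 160*I*sqrt(93) ≈ 1543.0*I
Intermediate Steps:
l = 8*I*sqrt(93) (l = sqrt(-6111 - 3*(-53)) = sqrt(-6111 + 159) = sqrt(-5952) = 8*I*sqrt(93) ≈ 77.149*I)
l*20 = (8*I*sqrt(93))*20 = 160*I*sqrt(93)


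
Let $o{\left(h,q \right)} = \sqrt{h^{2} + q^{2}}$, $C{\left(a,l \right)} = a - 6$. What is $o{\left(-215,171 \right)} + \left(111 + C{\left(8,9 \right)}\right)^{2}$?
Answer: $12769 + \sqrt{75466} \approx 13044.0$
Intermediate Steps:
$C{\left(a,l \right)} = -6 + a$ ($C{\left(a,l \right)} = a - 6 = -6 + a$)
$o{\left(-215,171 \right)} + \left(111 + C{\left(8,9 \right)}\right)^{2} = \sqrt{\left(-215\right)^{2} + 171^{2}} + \left(111 + \left(-6 + 8\right)\right)^{2} = \sqrt{46225 + 29241} + \left(111 + 2\right)^{2} = \sqrt{75466} + 113^{2} = \sqrt{75466} + 12769 = 12769 + \sqrt{75466}$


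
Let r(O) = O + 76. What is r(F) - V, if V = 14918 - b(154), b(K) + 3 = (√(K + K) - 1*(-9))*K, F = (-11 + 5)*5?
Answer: -13489 + 308*√77 ≈ -10786.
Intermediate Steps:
F = -30 (F = -6*5 = -30)
b(K) = -3 + K*(9 + √2*√K) (b(K) = -3 + (√(K + K) - 1*(-9))*K = -3 + (√(2*K) + 9)*K = -3 + (√2*√K + 9)*K = -3 + (9 + √2*√K)*K = -3 + K*(9 + √2*√K))
r(O) = 76 + O
V = 13535 - 308*√77 (V = 14918 - (-3 + 9*154 + √2*154^(3/2)) = 14918 - (-3 + 1386 + √2*(154*√154)) = 14918 - (-3 + 1386 + 308*√77) = 14918 - (1383 + 308*√77) = 14918 + (-1383 - 308*√77) = 13535 - 308*√77 ≈ 10832.)
r(F) - V = (76 - 30) - (13535 - 308*√77) = 46 + (-13535 + 308*√77) = -13489 + 308*√77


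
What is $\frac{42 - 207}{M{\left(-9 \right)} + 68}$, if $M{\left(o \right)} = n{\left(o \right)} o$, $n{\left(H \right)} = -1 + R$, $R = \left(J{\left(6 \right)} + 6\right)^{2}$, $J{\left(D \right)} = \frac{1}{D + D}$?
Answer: $\frac{2640}{4097} \approx 0.64437$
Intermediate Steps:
$J{\left(D \right)} = \frac{1}{2 D}$
$R = \frac{5329}{144}$ ($R = \left(\frac{1}{2 \cdot 6} + 6\right)^{2} = \left(\frac{1}{2} \cdot \frac{1}{6} + 6\right)^{2} = \left(\frac{1}{12} + 6\right)^{2} = \left(\frac{73}{12}\right)^{2} = \frac{5329}{144} \approx 37.007$)
$n{\left(H \right)} = \frac{5185}{144}$ ($n{\left(H \right)} = -1 + \frac{5329}{144} = \frac{5185}{144}$)
$M{\left(o \right)} = \frac{5185 o}{144}$
$\frac{42 - 207}{M{\left(-9 \right)} + 68} = \frac{42 - 207}{\frac{5185}{144} \left(-9\right) + 68} = \frac{42 - 207}{- \frac{5185}{16} + 68} = - \frac{165}{- \frac{4097}{16}} = \left(-165\right) \left(- \frac{16}{4097}\right) = \frac{2640}{4097}$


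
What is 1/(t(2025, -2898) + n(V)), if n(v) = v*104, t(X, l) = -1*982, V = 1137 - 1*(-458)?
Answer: 1/164898 ≈ 6.0644e-6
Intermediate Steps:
V = 1595 (V = 1137 + 458 = 1595)
t(X, l) = -982
n(v) = 104*v
1/(t(2025, -2898) + n(V)) = 1/(-982 + 104*1595) = 1/(-982 + 165880) = 1/164898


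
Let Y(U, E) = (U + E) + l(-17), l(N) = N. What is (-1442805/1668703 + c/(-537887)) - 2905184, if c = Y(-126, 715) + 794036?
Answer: -2607618710462214683/897573650561 ≈ -2.9052e+6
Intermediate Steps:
Y(U, E) = -17 + E + U (Y(U, E) = (U + E) - 17 = (E + U) - 17 = -17 + E + U)
c = 794608 (c = (-17 + 715 - 126) + 794036 = 572 + 794036 = 794608)
(-1442805/1668703 + c/(-537887)) - 2905184 = (-1442805/1668703 + 794608/(-537887)) - 2905184 = (-1442805*1/1668703 + 794608*(-1/537887)) - 2905184 = (-1442805/1668703 - 794608/537887) - 2905184 = -2102030806459/897573650561 - 2905184 = -2607618710462214683/897573650561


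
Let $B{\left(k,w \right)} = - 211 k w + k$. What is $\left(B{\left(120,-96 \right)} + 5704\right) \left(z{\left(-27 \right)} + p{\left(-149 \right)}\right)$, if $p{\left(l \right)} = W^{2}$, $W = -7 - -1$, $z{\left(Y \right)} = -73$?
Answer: $-90152128$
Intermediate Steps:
$B{\left(k,w \right)} = k - 211 k w$ ($B{\left(k,w \right)} = - 211 k w + k = k - 211 k w$)
$W = -6$ ($W = -7 + 1 = -6$)
$p{\left(l \right)} = 36$ ($p{\left(l \right)} = \left(-6\right)^{2} = 36$)
$\left(B{\left(120,-96 \right)} + 5704\right) \left(z{\left(-27 \right)} + p{\left(-149 \right)}\right) = \left(120 \left(1 - -20256\right) + 5704\right) \left(-73 + 36\right) = \left(120 \left(1 + 20256\right) + 5704\right) \left(-37\right) = \left(120 \cdot 20257 + 5704\right) \left(-37\right) = \left(2430840 + 5704\right) \left(-37\right) = 2436544 \left(-37\right) = -90152128$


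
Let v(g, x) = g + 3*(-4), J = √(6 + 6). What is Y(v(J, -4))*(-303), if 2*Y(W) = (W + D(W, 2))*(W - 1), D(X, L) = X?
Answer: -50904 + 15150*√3 ≈ -24663.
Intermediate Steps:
J = 2*√3 (J = √12 = 2*√3 ≈ 3.4641)
v(g, x) = -12 + g (v(g, x) = g - 12 = -12 + g)
Y(W) = W*(-1 + W) (Y(W) = ((W + W)*(W - 1))/2 = ((2*W)*(-1 + W))/2 = (2*W*(-1 + W))/2 = W*(-1 + W))
Y(v(J, -4))*(-303) = ((-12 + 2*√3)*(-1 + (-12 + 2*√3)))*(-303) = ((-12 + 2*√3)*(-13 + 2*√3))*(-303) = ((-13 + 2*√3)*(-12 + 2*√3))*(-303) = -303*(-13 + 2*√3)*(-12 + 2*√3)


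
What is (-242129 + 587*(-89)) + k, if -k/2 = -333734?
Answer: 373096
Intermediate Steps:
k = 667468 (k = -2*(-333734) = 667468)
(-242129 + 587*(-89)) + k = (-242129 + 587*(-89)) + 667468 = (-242129 - 52243) + 667468 = -294372 + 667468 = 373096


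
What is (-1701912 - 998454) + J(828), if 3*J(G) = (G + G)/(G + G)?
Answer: -8101097/3 ≈ -2.7004e+6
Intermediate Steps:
J(G) = ⅓ (J(G) = ((G + G)/(G + G))/3 = ((2*G)/((2*G)))/3 = ((2*G)*(1/(2*G)))/3 = (⅓)*1 = ⅓)
(-1701912 - 998454) + J(828) = (-1701912 - 998454) + ⅓ = -2700366 + ⅓ = -8101097/3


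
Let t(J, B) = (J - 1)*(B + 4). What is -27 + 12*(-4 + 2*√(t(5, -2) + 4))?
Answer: -75 + 48*√3 ≈ 8.1384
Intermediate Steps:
t(J, B) = (-1 + J)*(4 + B)
-27 + 12*(-4 + 2*√(t(5, -2) + 4)) = -27 + 12*(-4 + 2*√((-4 - 1*(-2) + 4*5 - 2*5) + 4)) = -27 + 12*(-4 + 2*√((-4 + 2 + 20 - 10) + 4)) = -27 + 12*(-4 + 2*√(8 + 4)) = -27 + 12*(-4 + 2*√12) = -27 + 12*(-4 + 2*(2*√3)) = -27 + 12*(-4 + 4*√3) = -27 + (-48 + 48*√3) = -75 + 48*√3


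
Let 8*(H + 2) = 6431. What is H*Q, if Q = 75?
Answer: 481125/8 ≈ 60141.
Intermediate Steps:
H = 6415/8 (H = -2 + (1/8)*6431 = -2 + 6431/8 = 6415/8 ≈ 801.88)
H*Q = (6415/8)*75 = 481125/8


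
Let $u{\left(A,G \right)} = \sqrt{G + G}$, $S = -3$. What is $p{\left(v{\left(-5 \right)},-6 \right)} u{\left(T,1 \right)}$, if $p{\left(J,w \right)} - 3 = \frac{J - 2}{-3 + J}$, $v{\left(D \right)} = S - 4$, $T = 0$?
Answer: $\frac{39 \sqrt{2}}{10} \approx 5.5154$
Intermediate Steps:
$u{\left(A,G \right)} = \sqrt{2} \sqrt{G}$ ($u{\left(A,G \right)} = \sqrt{2 G} = \sqrt{2} \sqrt{G}$)
$v{\left(D \right)} = -7$ ($v{\left(D \right)} = -3 - 4 = -7$)
$p{\left(J,w \right)} = 3 + \frac{-2 + J}{-3 + J}$ ($p{\left(J,w \right)} = 3 + \frac{J - 2}{-3 + J} = 3 + \frac{-2 + J}{-3 + J}$)
$p{\left(v{\left(-5 \right)},-6 \right)} u{\left(T,1 \right)} = \frac{-11 + 4 \left(-7\right)}{-3 - 7} \sqrt{2} \sqrt{1} = \frac{-11 - 28}{-10} \sqrt{2} \cdot 1 = \left(- \frac{1}{10}\right) \left(-39\right) \sqrt{2} = \frac{39 \sqrt{2}}{10}$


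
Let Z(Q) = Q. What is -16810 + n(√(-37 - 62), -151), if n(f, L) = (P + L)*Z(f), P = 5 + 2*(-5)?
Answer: -16810 - 468*I*√11 ≈ -16810.0 - 1552.2*I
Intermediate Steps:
P = -5 (P = 5 - 10 = -5)
n(f, L) = f*(-5 + L) (n(f, L) = (-5 + L)*f = f*(-5 + L))
-16810 + n(√(-37 - 62), -151) = -16810 + √(-37 - 62)*(-5 - 151) = -16810 + √(-99)*(-156) = -16810 + (3*I*√11)*(-156) = -16810 - 468*I*√11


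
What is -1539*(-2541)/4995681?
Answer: 1303533/1665227 ≈ 0.78280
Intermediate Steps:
-1539*(-2541)/4995681 = 3910599*(1/4995681) = 1303533/1665227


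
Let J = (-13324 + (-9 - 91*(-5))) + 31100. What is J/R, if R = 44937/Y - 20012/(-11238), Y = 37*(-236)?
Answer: -894064397976/165128611 ≈ -5414.4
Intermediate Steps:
Y = -8732
R = -165128611/49065108 (R = 44937/(-8732) - 20012/(-11238) = 44937*(-1/8732) - 20012*(-1/11238) = -44937/8732 + 10006/5619 = -165128611/49065108 ≈ -3.3655)
J = 18222 (J = (-13324 + (-9 + 455)) + 31100 = (-13324 + 446) + 31100 = -12878 + 31100 = 18222)
J/R = 18222/(-165128611/49065108) = 18222*(-49065108/165128611) = -894064397976/165128611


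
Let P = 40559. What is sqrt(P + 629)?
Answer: 2*sqrt(10297) ≈ 202.95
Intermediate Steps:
sqrt(P + 629) = sqrt(40559 + 629) = sqrt(41188) = 2*sqrt(10297)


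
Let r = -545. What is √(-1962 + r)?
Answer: I*√2507 ≈ 50.07*I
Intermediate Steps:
√(-1962 + r) = √(-1962 - 545) = √(-2507) = I*√2507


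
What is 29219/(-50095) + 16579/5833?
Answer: 660090578/292204135 ≈ 2.2590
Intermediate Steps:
29219/(-50095) + 16579/5833 = 29219*(-1/50095) + 16579*(1/5833) = -29219/50095 + 16579/5833 = 660090578/292204135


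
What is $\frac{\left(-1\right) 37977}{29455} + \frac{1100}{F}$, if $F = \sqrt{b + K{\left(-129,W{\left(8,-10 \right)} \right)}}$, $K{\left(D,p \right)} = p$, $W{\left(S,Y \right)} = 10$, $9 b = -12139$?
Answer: $- \frac{37977}{29455} - \frac{3300 i \sqrt{12049}}{12049} \approx -1.2893 - 30.063 i$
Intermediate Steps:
$b = - \frac{12139}{9}$ ($b = \frac{1}{9} \left(-12139\right) = - \frac{12139}{9} \approx -1348.8$)
$F = \frac{i \sqrt{12049}}{3}$ ($F = \sqrt{- \frac{12139}{9} + 10} = \sqrt{- \frac{12049}{9}} = \frac{i \sqrt{12049}}{3} \approx 36.589 i$)
$\frac{\left(-1\right) 37977}{29455} + \frac{1100}{F} = \frac{\left(-1\right) 37977}{29455} + \frac{1100}{\frac{1}{3} i \sqrt{12049}} = \left(-37977\right) \frac{1}{29455} + 1100 \left(- \frac{3 i \sqrt{12049}}{12049}\right) = - \frac{37977}{29455} - \frac{3300 i \sqrt{12049}}{12049}$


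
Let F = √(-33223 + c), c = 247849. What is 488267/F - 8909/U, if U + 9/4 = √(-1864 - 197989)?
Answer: 320724/3197729 + 3906136*√8572424629053234/343157892177 + 13183209*√214626/228771928118 + 142544*I*√199853/3197729 ≈ 1054.0 + 19.928*I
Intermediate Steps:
F = √214626 (F = √(-33223 + 247849) = √214626 ≈ 463.28)
U = -9/4 + I*√199853 (U = -9/4 + √(-1864 - 197989) = -9/4 + √(-199853) = -9/4 + I*√199853 ≈ -2.25 + 447.05*I)
488267/F - 8909/U = 488267/(√214626) - 8909/(-9/4 + I*√199853) = 488267*(√214626/214626) - 8909/(-9/4 + I*√199853) = 488267*√214626/214626 - 8909/(-9/4 + I*√199853) = -8909/(-9/4 + I*√199853) + 488267*√214626/214626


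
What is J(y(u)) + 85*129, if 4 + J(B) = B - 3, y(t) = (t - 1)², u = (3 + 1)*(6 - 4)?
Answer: 11007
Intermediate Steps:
u = 8 (u = 4*2 = 8)
y(t) = (-1 + t)²
J(B) = -7 + B (J(B) = -4 + (B - 3) = -4 + (-3 + B) = -7 + B)
J(y(u)) + 85*129 = (-7 + (-1 + 8)²) + 85*129 = (-7 + 7²) + 10965 = (-7 + 49) + 10965 = 42 + 10965 = 11007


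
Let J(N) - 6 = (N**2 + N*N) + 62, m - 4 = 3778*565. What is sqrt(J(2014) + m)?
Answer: sqrt(10247034) ≈ 3201.1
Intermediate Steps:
m = 2134574 (m = 4 + 3778*565 = 4 + 2134570 = 2134574)
J(N) = 68 + 2*N**2 (J(N) = 6 + ((N**2 + N*N) + 62) = 6 + ((N**2 + N**2) + 62) = 6 + (2*N**2 + 62) = 6 + (62 + 2*N**2) = 68 + 2*N**2)
sqrt(J(2014) + m) = sqrt((68 + 2*2014**2) + 2134574) = sqrt((68 + 2*4056196) + 2134574) = sqrt((68 + 8112392) + 2134574) = sqrt(8112460 + 2134574) = sqrt(10247034)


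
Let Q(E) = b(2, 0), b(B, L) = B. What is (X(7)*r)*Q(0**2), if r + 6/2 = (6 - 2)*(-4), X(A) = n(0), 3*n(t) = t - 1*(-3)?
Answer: -38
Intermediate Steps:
Q(E) = 2
n(t) = 1 + t/3 (n(t) = (t - 1*(-3))/3 = (t + 3)/3 = (3 + t)/3 = 1 + t/3)
X(A) = 1 (X(A) = 1 + (1/3)*0 = 1 + 0 = 1)
r = -19 (r = -3 + (6 - 2)*(-4) = -3 + 4*(-4) = -3 - 16 = -19)
(X(7)*r)*Q(0**2) = (1*(-19))*2 = -19*2 = -38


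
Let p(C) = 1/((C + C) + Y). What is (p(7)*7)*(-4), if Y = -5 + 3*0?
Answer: -28/9 ≈ -3.1111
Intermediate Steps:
Y = -5 (Y = -5 + 0 = -5)
p(C) = 1/(-5 + 2*C) (p(C) = 1/((C + C) - 5) = 1/(2*C - 5) = 1/(-5 + 2*C))
(p(7)*7)*(-4) = (7/(-5 + 2*7))*(-4) = (7/(-5 + 14))*(-4) = (7/9)*(-4) = -28/9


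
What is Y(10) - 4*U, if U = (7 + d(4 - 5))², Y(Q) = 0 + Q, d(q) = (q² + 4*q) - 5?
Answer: 6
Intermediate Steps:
d(q) = -5 + q² + 4*q
Y(Q) = Q
U = 1 (U = (7 + (-5 + (4 - 5)² + 4*(4 - 5)))² = (7 + (-5 + (-1)² + 4*(-1)))² = (7 + (-5 + 1 - 4))² = (7 - 8)² = (-1)² = 1)
Y(10) - 4*U = 10 - 4*1 = 10 - 4 = 6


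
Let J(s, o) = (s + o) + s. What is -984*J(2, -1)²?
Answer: -8856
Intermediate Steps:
J(s, o) = o + 2*s (J(s, o) = (o + s) + s = o + 2*s)
-984*J(2, -1)² = -984*(-1 + 2*2)² = -984*(-1 + 4)² = -984*3² = -984*9 = -8856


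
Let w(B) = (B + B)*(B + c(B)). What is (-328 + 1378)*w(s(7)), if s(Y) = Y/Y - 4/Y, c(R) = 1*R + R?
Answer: 8100/7 ≈ 1157.1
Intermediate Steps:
c(R) = 2*R (c(R) = R + R = 2*R)
s(Y) = 1 - 4/Y
w(B) = 6*B² (w(B) = (B + B)*(B + 2*B) = (2*B)*(3*B) = 6*B²)
(-328 + 1378)*w(s(7)) = (-328 + 1378)*(6*((-4 + 7)/7)²) = 1050*(6*((⅐)*3)²) = 1050*(6*(3/7)²) = 1050*(6*(9/49)) = 1050*(54/49) = 8100/7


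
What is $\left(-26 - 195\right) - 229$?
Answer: $-450$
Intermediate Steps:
$\left(-26 - 195\right) - 229 = -221 - 229 = -450$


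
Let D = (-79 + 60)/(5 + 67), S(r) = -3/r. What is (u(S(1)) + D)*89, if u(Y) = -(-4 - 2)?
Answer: 36757/72 ≈ 510.51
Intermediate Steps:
u(Y) = 6 (u(Y) = -1*(-6) = 6)
D = -19/72 ≈ -0.26389
(u(S(1)) + D)*89 = (6 - 19/72)*89 = (413/72)*89 = 36757/72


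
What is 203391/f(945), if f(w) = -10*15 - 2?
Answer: -203391/152 ≈ -1338.1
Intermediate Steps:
f(w) = -152 (f(w) = -150 - 2 = -152)
203391/f(945) = 203391/(-152) = 203391*(-1/152) = -203391/152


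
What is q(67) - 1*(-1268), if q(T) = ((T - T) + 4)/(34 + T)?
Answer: 128072/101 ≈ 1268.0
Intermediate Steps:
q(T) = 4/(34 + T) (q(T) = (0 + 4)/(34 + T) = 4/(34 + T))
q(67) - 1*(-1268) = 4/(34 + 67) - 1*(-1268) = 4/101 + 1268 = 128072/101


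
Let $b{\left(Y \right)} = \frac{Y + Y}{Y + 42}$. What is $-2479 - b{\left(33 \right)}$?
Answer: $- \frac{61997}{25} \approx -2479.9$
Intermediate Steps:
$b{\left(Y \right)} = \frac{2 Y}{42 + Y}$
$-2479 - b{\left(33 \right)} = -2479 - 2 \cdot 33 \frac{1}{42 + 33} = -2479 - 2 \cdot 33 \cdot \frac{1}{75} = -2479 - \frac{22}{25} = - \frac{61997}{25}$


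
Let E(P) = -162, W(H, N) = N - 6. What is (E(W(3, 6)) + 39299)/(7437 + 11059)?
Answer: 39137/18496 ≈ 2.1160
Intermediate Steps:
W(H, N) = -6 + N
(E(W(3, 6)) + 39299)/(7437 + 11059) = (-162 + 39299)/(7437 + 11059) = 39137/18496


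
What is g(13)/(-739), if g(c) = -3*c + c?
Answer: 26/739 ≈ 0.035183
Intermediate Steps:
g(c) = -2*c
g(13)/(-739) = -2*13/(-739) = -26*(-1/739) = 26/739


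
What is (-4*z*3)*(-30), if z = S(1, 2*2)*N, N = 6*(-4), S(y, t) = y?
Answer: -8640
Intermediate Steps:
N = -24
z = -24 (z = 1*(-24) = -24)
(-4*z*3)*(-30) = (-4*(-24)*3)*(-30) = (96*3)*(-30) = 288*(-30) = -8640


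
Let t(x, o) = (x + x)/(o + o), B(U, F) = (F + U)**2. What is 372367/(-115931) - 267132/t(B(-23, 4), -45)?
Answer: 1393465170653/41851091 ≈ 33296.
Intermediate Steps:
t(x, o) = x/o (t(x, o) = (2*x)/((2*o)) = (2*x)*(1/(2*o)) = x/o)
372367/(-115931) - 267132/t(B(-23, 4), -45) = 372367/(-115931) - 267132*(-45/(4 - 23)**2) = 372367*(-1/115931) - 267132/((-19)**2*(-1/45)) = -372367/115931 - 267132/(361*(-1/45)) = -372367/115931 - 267132/(-361/45) = -372367/115931 - 267132*(-45/361) = -372367/115931 + 12020940/361 = 1393465170653/41851091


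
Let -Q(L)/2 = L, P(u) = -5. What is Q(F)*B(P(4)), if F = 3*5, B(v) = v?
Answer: 150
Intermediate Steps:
F = 15
Q(L) = -2*L
Q(F)*B(P(4)) = -2*15*(-5) = -30*(-5) = 150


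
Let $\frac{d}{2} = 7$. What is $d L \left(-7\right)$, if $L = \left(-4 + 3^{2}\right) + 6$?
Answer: $-1078$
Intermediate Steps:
$d = 14$ ($d = 2 \cdot 7 = 14$)
$L = 11$ ($L = \left(-4 + 9\right) + 6 = 5 + 6 = 11$)
$d L \left(-7\right) = 14 \cdot 11 \left(-7\right) = 154 \left(-7\right) = -1078$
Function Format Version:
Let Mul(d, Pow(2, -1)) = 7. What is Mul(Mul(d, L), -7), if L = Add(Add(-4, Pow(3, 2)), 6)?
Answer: -1078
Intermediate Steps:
d = 14 (d = Mul(2, 7) = 14)
L = 11 (L = Add(Add(-4, 9), 6) = Add(5, 6) = 11)
Mul(Mul(d, L), -7) = Mul(Mul(14, 11), -7) = Mul(154, -7) = -1078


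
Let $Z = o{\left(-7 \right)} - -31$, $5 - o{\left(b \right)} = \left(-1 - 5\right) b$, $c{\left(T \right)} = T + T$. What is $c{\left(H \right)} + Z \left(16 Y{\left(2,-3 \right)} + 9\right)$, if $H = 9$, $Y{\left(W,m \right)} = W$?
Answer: $-228$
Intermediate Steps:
$c{\left(T \right)} = 2 T$
$o{\left(b \right)} = 5 + 6 b$ ($o{\left(b \right)} = 5 - \left(-1 - 5\right) b = 5 - - 6 b = 5 + 6 b$)
$Z = -6$ ($Z = \left(5 + 6 \left(-7\right)\right) - -31 = \left(5 - 42\right) + 31 = -37 + 31 = -6$)
$c{\left(H \right)} + Z \left(16 Y{\left(2,-3 \right)} + 9\right) = 2 \cdot 9 - 6 \left(16 \cdot 2 + 9\right) = 18 - 6 \left(32 + 9\right) = 18 - 246 = -228$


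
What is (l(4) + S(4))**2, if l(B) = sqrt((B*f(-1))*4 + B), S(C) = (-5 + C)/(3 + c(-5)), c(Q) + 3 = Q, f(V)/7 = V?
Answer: -2699/25 + 12*I*sqrt(3)/5 ≈ -107.96 + 4.1569*I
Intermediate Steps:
f(V) = 7*V
c(Q) = -3 + Q
S(C) = 1 - C/5 (S(C) = (-5 + C)/(3 + (-3 - 5)) = (-5 + C)/(3 - 8) = (-5 + C)/(-5) = (-5 + C)*(-1/5) = 1 - C/5)
l(B) = 3*sqrt(3)*sqrt(-B) (l(B) = sqrt((B*(7*(-1)))*4 + B) = sqrt((B*(-7))*4 + B) = sqrt(-7*B*4 + B) = sqrt(-28*B + B) = sqrt(-27*B) = 3*sqrt(3)*sqrt(-B))
(l(4) + S(4))**2 = (3*sqrt(3)*sqrt(-1*4) + (1 - 1/5*4))**2 = (3*sqrt(3)*sqrt(-4) + (1 - 4/5))**2 = (3*sqrt(3)*(2*I) + 1/5)**2 = (6*I*sqrt(3) + 1/5)**2 = (1/5 + 6*I*sqrt(3))**2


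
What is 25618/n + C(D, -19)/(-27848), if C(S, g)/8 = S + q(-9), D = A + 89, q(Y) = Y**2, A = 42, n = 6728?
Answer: 43874961/11710084 ≈ 3.7468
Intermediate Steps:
D = 131 (D = 42 + 89 = 131)
C(S, g) = 648 + 8*S (C(S, g) = 8*(S + (-9)**2) = 8*(S + 81) = 8*(81 + S) = 648 + 8*S)
25618/n + C(D, -19)/(-27848) = 25618/6728 + (648 + 8*131)/(-27848) = 25618*(1/6728) + (648 + 1048)*(-1/27848) = 12809/3364 + 1696*(-1/27848) = 12809/3364 - 212/3481 = 43874961/11710084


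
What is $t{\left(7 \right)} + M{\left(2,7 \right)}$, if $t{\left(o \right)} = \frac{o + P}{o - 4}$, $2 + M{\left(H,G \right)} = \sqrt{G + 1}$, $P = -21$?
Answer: $- \frac{20}{3} + 2 \sqrt{2} \approx -3.8382$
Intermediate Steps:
$M{\left(H,G \right)} = -2 + \sqrt{1 + G}$ ($M{\left(H,G \right)} = -2 + \sqrt{G + 1} = -2 + \sqrt{1 + G}$)
$t{\left(o \right)} = \frac{-21 + o}{-4 + o}$ ($t{\left(o \right)} = \frac{o - 21}{o - 4} = \frac{-21 + o}{-4 + o}$)
$t{\left(7 \right)} + M{\left(2,7 \right)} = \frac{-21 + 7}{-4 + 7} - \left(2 - \sqrt{1 + 7}\right) = \frac{1}{3} \left(-14\right) - \left(2 - \sqrt{8}\right) = \frac{1}{3} \left(-14\right) - \left(2 - 2 \sqrt{2}\right) = - \frac{14}{3} - \left(2 - 2 \sqrt{2}\right) = - \frac{20}{3} + 2 \sqrt{2}$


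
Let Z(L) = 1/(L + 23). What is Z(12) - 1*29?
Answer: -1014/35 ≈ -28.971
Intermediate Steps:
Z(L) = 1/(23 + L)
Z(12) - 1*29 = 1/(23 + 12) - 1*29 = 1/35 - 29 = -1014/35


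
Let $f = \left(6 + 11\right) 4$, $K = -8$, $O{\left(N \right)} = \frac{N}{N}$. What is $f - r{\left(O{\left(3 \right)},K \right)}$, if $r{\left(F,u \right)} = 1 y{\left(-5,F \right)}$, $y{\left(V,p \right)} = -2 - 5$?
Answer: $75$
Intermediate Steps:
$O{\left(N \right)} = 1$
$y{\left(V,p \right)} = -7$
$r{\left(F,u \right)} = -7$ ($r{\left(F,u \right)} = 1 \left(-7\right) = -7$)
$f = 68$ ($f = 17 \cdot 4 = 68$)
$f - r{\left(O{\left(3 \right)},K \right)} = 68 - -7 = 68 + 7 = 75$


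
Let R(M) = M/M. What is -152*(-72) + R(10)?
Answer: 10945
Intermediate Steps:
R(M) = 1
-152*(-72) + R(10) = -152*(-72) + 1 = 10944 + 1 = 10945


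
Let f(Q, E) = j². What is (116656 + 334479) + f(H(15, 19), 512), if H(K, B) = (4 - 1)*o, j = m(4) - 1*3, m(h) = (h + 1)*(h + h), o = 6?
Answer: 452504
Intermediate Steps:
m(h) = 2*h*(1 + h) (m(h) = (1 + h)*(2*h) = 2*h*(1 + h))
j = 37 (j = 2*4*(1 + 4) - 1*3 = 2*4*5 - 3 = 40 - 3 = 37)
H(K, B) = 18 (H(K, B) = (4 - 1)*6 = 3*6 = 18)
f(Q, E) = 1369 (f(Q, E) = 37² = 1369)
(116656 + 334479) + f(H(15, 19), 512) = (116656 + 334479) + 1369 = 451135 + 1369 = 452504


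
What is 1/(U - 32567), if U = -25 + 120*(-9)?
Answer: -1/33672 ≈ -2.9698e-5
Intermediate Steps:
U = -1105 (U = -25 - 1080 = -1105)
1/(U - 32567) = 1/(-1105 - 32567) = 1/(-33672) = -1/33672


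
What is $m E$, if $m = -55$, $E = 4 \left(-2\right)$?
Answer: $440$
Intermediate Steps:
$E = -8$
$m E = \left(-55\right) \left(-8\right) = 440$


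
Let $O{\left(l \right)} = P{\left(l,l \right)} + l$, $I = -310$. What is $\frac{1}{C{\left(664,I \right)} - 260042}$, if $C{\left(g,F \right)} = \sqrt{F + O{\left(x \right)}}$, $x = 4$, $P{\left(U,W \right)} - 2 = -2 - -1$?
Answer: $- \frac{260042}{67621842069} - \frac{i \sqrt{305}}{67621842069} \approx -3.8455 \cdot 10^{-6} - 2.5826 \cdot 10^{-10} i$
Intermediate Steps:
$P{\left(U,W \right)} = 1$ ($P{\left(U,W \right)} = 2 - 1 = 1$)
$O{\left(l \right)} = 1 + l$
$C{\left(g,F \right)} = \sqrt{5 + F}$ ($C{\left(g,F \right)} = \sqrt{F + \left(1 + 4\right)} = \sqrt{F + 5} = \sqrt{5 + F}$)
$\frac{1}{C{\left(664,I \right)} - 260042} = \frac{1}{\sqrt{5 - 310} - 260042} = \frac{1}{\sqrt{-305} - 260042} = \frac{1}{i \sqrt{305} - 260042} = \frac{1}{-260042 + i \sqrt{305}}$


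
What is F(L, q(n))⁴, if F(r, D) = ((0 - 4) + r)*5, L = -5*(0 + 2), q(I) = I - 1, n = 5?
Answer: 24010000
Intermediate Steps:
q(I) = -1 + I
L = -10 (L = -5*2 = -10)
F(r, D) = -20 + 5*r (F(r, D) = (-4 + r)*5 = -20 + 5*r)
F(L, q(n))⁴ = (-20 + 5*(-10))⁴ = (-20 - 50)⁴ = (-70)⁴ = 24010000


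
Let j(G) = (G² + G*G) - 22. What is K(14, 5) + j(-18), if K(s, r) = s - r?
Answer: 635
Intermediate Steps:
j(G) = -22 + 2*G² (j(G) = (G² + G²) - 22 = 2*G² - 22 = -22 + 2*G²)
K(14, 5) + j(-18) = (14 - 1*5) + (-22 + 2*(-18)²) = (14 - 5) + (-22 + 2*324) = 9 + (-22 + 648) = 9 + 626 = 635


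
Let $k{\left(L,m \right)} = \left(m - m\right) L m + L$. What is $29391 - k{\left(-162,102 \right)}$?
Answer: $29553$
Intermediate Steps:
$k{\left(L,m \right)} = L$ ($k{\left(L,m \right)} = 0 L m + L = 0 m + L = 0 + L = L$)
$29391 - k{\left(-162,102 \right)} = 29391 - -162 = 29391 + 162 = 29553$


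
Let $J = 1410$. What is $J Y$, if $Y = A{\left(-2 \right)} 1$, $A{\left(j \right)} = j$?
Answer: $-2820$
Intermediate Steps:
$Y = -2$ ($Y = \left(-2\right) 1 = -2$)
$J Y = 1410 \left(-2\right) = -2820$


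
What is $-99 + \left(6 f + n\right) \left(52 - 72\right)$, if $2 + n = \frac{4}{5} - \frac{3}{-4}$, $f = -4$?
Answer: $390$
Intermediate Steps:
$n = - \frac{9}{20}$ ($n = -2 + \left(\frac{4}{5} - \frac{3}{-4}\right) = -2 + \left(4 \cdot \frac{1}{5} - - \frac{3}{4}\right) = -2 + \left(\frac{4}{5} + \frac{3}{4}\right) = -2 + \frac{31}{20} = - \frac{9}{20} \approx -0.45$)
$-99 + \left(6 f + n\right) \left(52 - 72\right) = -99 + \left(6 \left(-4\right) - \frac{9}{20}\right) \left(52 - 72\right) = -99 + \left(-24 - \frac{9}{20}\right) \left(-20\right) = -99 - -489 = -99 + 489 = 390$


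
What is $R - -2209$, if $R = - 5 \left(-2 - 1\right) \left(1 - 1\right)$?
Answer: $2209$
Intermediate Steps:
$R = 0$ ($R = - 5 \left(\left(-3\right) 0\right) = \left(-5\right) 0 = 0$)
$R - -2209 = 0 - -2209 = 0 + 2209 = 2209$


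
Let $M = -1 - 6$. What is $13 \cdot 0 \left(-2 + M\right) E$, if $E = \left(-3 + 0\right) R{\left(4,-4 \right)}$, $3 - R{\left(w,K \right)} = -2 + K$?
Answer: $0$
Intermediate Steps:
$R{\left(w,K \right)} = 5 - K$ ($R{\left(w,K \right)} = 3 - \left(-2 + K\right) = 5 - K$)
$M = -7$ ($M = -1 - 6 = -7$)
$E = -27$ ($E = \left(-3 + 0\right) \left(5 - -4\right) = - 3 \left(5 + 4\right) = \left(-3\right) 9 = -27$)
$13 \cdot 0 \left(-2 + M\right) E = 13 \cdot 0 \left(-2 - 7\right) \left(-27\right) = 13 \cdot 0 \left(-9\right) \left(-27\right) = 13 \cdot 0 \left(-27\right) = 0 \left(-27\right) = 0$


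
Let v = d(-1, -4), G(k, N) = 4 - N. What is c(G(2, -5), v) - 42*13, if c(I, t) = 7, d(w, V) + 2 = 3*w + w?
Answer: -539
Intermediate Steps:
d(w, V) = -2 + 4*w (d(w, V) = -2 + (3*w + w) = -2 + 4*w)
v = -6 (v = -2 + 4*(-1) = -2 - 4 = -6)
c(G(2, -5), v) - 42*13 = 7 - 42*13 = 7 - 546 = -539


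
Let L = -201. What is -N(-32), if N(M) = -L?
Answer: -201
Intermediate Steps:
N(M) = 201 (N(M) = -1*(-201) = 201)
-N(-32) = -1*201 = -201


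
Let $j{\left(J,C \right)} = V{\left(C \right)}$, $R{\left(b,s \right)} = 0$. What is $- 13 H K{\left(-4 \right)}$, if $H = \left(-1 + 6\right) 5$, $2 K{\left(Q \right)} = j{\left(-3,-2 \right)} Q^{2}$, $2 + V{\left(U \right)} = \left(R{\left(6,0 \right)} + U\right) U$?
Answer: $-5200$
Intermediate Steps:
$V{\left(U \right)} = -2 + U^{2}$ ($V{\left(U \right)} = -2 + \left(0 + U\right) U = -2 + U U = -2 + U^{2}$)
$j{\left(J,C \right)} = -2 + C^{2}$
$K{\left(Q \right)} = Q^{2}$ ($K{\left(Q \right)} = \frac{\left(-2 + \left(-2\right)^{2}\right) Q^{2}}{2} = \frac{\left(-2 + 4\right) Q^{2}}{2} = \frac{2 Q^{2}}{2} = Q^{2}$)
$H = 25$ ($H = 5 \cdot 5 = 25$)
$- 13 H K{\left(-4 \right)} = \left(-13\right) 25 \left(-4\right)^{2} = \left(-325\right) 16 = -5200$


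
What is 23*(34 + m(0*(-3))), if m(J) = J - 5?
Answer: 667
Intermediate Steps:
m(J) = -5 + J
23*(34 + m(0*(-3))) = 23*(34 + (-5 + 0*(-3))) = 23*(34 + (-5 + 0)) = 23*(34 - 5) = 23*29 = 667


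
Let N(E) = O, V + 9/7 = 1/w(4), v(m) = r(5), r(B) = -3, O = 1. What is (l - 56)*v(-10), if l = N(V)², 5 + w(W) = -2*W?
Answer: 165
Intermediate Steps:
w(W) = -5 - 2*W
v(m) = -3
V = -124/91 (V = -9/7 + 1/(-5 - 2*4) = -9/7 + 1/(-5 - 8) = -9/7 + 1/(-13) = -9/7 - 1/13 = -124/91 ≈ -1.3626)
N(E) = 1
l = 1 (l = 1² = 1)
(l - 56)*v(-10) = (1 - 56)*(-3) = -55*(-3) = 165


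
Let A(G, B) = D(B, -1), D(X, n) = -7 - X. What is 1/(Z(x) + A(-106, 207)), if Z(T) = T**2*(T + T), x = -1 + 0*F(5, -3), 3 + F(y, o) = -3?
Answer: -1/216 ≈ -0.0046296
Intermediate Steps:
F(y, o) = -6 (F(y, o) = -3 - 3 = -6)
x = -1 (x = -1 + 0*(-6) = -1 + 0 = -1)
A(G, B) = -7 - B
Z(T) = 2*T**3 (Z(T) = T**2*(2*T) = 2*T**3)
1/(Z(x) + A(-106, 207)) = 1/(2*(-1)**3 + (-7 - 1*207)) = 1/(2*(-1) + (-7 - 207)) = 1/(-2 - 214) = 1/(-216) = -1/216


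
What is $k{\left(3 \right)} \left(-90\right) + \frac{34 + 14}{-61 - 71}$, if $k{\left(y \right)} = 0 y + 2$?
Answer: $- \frac{1984}{11} \approx -180.36$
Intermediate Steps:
$k{\left(y \right)} = 2$ ($k{\left(y \right)} = 0 + 2 = 2$)
$k{\left(3 \right)} \left(-90\right) + \frac{34 + 14}{-61 - 71} = 2 \left(-90\right) + \frac{34 + 14}{-61 - 71} = -180 + \frac{48}{-132} = -180 + 48 \left(- \frac{1}{132}\right) = -180 - \frac{4}{11} = - \frac{1984}{11}$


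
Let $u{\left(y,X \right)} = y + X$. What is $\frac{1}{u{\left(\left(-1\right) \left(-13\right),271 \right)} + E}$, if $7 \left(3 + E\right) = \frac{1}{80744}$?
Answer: $\frac{565208}{158823449} \approx 0.0035587$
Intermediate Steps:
$E = - \frac{1695623}{565208}$ ($E = -3 + \frac{1}{7 \cdot 80744} = -3 + \frac{1}{7} \cdot \frac{1}{80744} = -3 + \frac{1}{565208} = - \frac{1695623}{565208} \approx -3.0$)
$u{\left(y,X \right)} = X + y$
$\frac{1}{u{\left(\left(-1\right) \left(-13\right),271 \right)} + E} = \frac{1}{\left(271 - -13\right) - \frac{1695623}{565208}} = \frac{1}{\left(271 + 13\right) - \frac{1695623}{565208}} = \frac{1}{284 - \frac{1695623}{565208}} = \frac{1}{\frac{158823449}{565208}} = \frac{565208}{158823449}$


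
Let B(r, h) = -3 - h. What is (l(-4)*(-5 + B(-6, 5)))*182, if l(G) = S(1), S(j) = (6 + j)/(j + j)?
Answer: -8281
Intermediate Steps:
S(j) = (6 + j)/(2*j) (S(j) = (6 + j)/((2*j)) = (6 + j)*(1/(2*j)) = (6 + j)/(2*j))
l(G) = 7/2 (l(G) = (½)*(6 + 1)/1 = (½)*1*7 = 7/2)
(l(-4)*(-5 + B(-6, 5)))*182 = (7*(-5 + (-3 - 1*5))/2)*182 = (7*(-5 + (-3 - 5))/2)*182 = (7*(-5 - 8)/2)*182 = ((7/2)*(-13))*182 = -91/2*182 = -8281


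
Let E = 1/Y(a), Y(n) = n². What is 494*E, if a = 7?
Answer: 494/49 ≈ 10.082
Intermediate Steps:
E = 1/49 (E = 1/(7²) = 1/49 ≈ 0.020408)
494*E = 494*(1/49) = 494/49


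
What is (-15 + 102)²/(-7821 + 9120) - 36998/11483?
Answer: 12951475/4972139 ≈ 2.6048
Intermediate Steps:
(-15 + 102)²/(-7821 + 9120) - 36998/11483 = 87²/1299 - 36998*1/11483 = 7569*(1/1299) - 36998/11483 = 2523/433 - 36998/11483 = 12951475/4972139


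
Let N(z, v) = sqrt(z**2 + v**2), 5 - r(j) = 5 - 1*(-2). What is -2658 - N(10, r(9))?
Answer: -2658 - 2*sqrt(26) ≈ -2668.2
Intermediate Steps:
r(j) = -2 (r(j) = 5 - (5 - 1*(-2)) = 5 - (5 + 2) = 5 - 1*7 = 5 - 7 = -2)
N(z, v) = sqrt(v**2 + z**2)
-2658 - N(10, r(9)) = -2658 - sqrt((-2)**2 + 10**2) = -2658 - sqrt(4 + 100) = -2658 - sqrt(104) = -2658 - 2*sqrt(26)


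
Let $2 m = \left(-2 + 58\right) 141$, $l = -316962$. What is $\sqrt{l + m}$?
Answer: $i \sqrt{313014} \approx 559.48 i$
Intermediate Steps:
$m = 3948$ ($m = \frac{\left(-2 + 58\right) 141}{2} = \frac{56 \cdot 141}{2} = \frac{1}{2} \cdot 7896 = 3948$)
$\sqrt{l + m} = \sqrt{-316962 + 3948} = \sqrt{-313014} = i \sqrt{313014}$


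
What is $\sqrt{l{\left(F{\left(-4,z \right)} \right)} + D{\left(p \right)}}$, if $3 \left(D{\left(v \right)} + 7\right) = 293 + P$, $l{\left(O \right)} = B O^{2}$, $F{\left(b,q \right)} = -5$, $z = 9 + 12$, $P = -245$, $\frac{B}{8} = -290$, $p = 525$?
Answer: $i \sqrt{57991} \approx 240.81 i$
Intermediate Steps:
$B = -2320$ ($B = 8 \left(-290\right) = -2320$)
$z = 21$
$l{\left(O \right)} = - 2320 O^{2}$
$D{\left(v \right)} = 9$ ($D{\left(v \right)} = -7 + \frac{293 - 245}{3} = -7 + \frac{1}{3} \cdot 48 = -7 + 16 = 9$)
$\sqrt{l{\left(F{\left(-4,z \right)} \right)} + D{\left(p \right)}} = \sqrt{- 2320 \left(-5\right)^{2} + 9} = \sqrt{\left(-2320\right) 25 + 9} = \sqrt{-58000 + 9} = \sqrt{-57991} = i \sqrt{57991}$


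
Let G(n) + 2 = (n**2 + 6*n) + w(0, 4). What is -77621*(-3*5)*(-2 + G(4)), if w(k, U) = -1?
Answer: 40751025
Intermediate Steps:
G(n) = -3 + n**2 + 6*n (G(n) = -2 + ((n**2 + 6*n) - 1) = -2 + (-1 + n**2 + 6*n) = -3 + n**2 + 6*n)
-77621*(-3*5)*(-2 + G(4)) = -77621*(-3*5)*(-2 + (-3 + 4**2 + 6*4)) = -(-1164315)*(-2 + (-3 + 16 + 24)) = -(-1164315)*(-2 + 37) = -(-1164315)*35 = -77621*(-525) = 40751025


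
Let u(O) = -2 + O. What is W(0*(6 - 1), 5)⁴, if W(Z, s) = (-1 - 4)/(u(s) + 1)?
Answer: 625/256 ≈ 2.4414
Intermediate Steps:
W(Z, s) = -5/(-1 + s) (W(Z, s) = (-1 - 4)/((-2 + s) + 1) = -5/(-1 + s))
W(0*(6 - 1), 5)⁴ = (-5/(-1 + 5))⁴ = (-5/4)⁴ = 625/256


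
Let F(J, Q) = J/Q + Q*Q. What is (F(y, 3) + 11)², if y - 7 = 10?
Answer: 5929/9 ≈ 658.78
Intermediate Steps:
y = 17 (y = 7 + 10 = 17)
F(J, Q) = Q² + J/Q (F(J, Q) = J/Q + Q² = Q² + J/Q)
(F(y, 3) + 11)² = ((17 + 3³)/3 + 11)² = ((17 + 27)/3 + 11)² = ((⅓)*44 + 11)² = (44/3 + 11)² = (77/3)² = 5929/9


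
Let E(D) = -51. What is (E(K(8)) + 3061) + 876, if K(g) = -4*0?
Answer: 3886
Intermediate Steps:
K(g) = 0
(E(K(8)) + 3061) + 876 = (-51 + 3061) + 876 = 3010 + 876 = 3886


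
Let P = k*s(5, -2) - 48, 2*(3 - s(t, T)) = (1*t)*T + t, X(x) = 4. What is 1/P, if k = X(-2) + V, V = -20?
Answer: -1/136 ≈ -0.0073529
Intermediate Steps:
s(t, T) = 3 - t/2 - T*t/2 (s(t, T) = 3 - ((1*t)*T + t)/2 = 3 - (t*T + t)/2 = 3 - (T*t + t)/2 = 3 - (t + T*t)/2 = 3 + (-t/2 - T*t/2) = 3 - t/2 - T*t/2)
k = -16 (k = 4 - 20 = -16)
P = -136 (P = -16*(3 - ½*5 - ½*(-2)*5) - 48 = -16*(3 - 5/2 + 5) - 48 = -16*11/2 - 48 = -88 - 48 = -136)
1/P = 1/(-136) = -1/136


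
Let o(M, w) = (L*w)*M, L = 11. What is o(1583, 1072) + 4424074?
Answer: 23090810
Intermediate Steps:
o(M, w) = 11*M*w (o(M, w) = (11*w)*M = 11*M*w)
o(1583, 1072) + 4424074 = 11*1583*1072 + 4424074 = 18666736 + 4424074 = 23090810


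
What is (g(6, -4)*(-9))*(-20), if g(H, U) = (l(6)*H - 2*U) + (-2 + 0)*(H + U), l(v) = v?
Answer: 7200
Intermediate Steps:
g(H, U) = -4*U + 4*H (g(H, U) = (6*H - 2*U) + (-2 + 0)*(H + U) = (-2*U + 6*H) - 2*(H + U) = (-2*U + 6*H) + (-2*H - 2*U) = -4*U + 4*H)
(g(6, -4)*(-9))*(-20) = ((-4*(-4) + 4*6)*(-9))*(-20) = ((16 + 24)*(-9))*(-20) = (40*(-9))*(-20) = -360*(-20) = 7200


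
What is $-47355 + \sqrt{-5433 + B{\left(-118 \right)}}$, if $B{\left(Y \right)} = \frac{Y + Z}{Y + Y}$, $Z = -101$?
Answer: $-47355 + \frac{3 i \sqrt{8404019}}{118} \approx -47355.0 + 73.703 i$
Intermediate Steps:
$B{\left(Y \right)} = \frac{-101 + Y}{2 Y}$ ($B{\left(Y \right)} = \frac{Y - 101}{Y + Y} = \frac{-101 + Y}{2 Y}$)
$-47355 + \sqrt{-5433 + B{\left(-118 \right)}} = -47355 + \sqrt{-5433 + \frac{-101 - 118}{2 \left(-118\right)}} = -47355 + \sqrt{-5433 + \frac{1}{2} \left(- \frac{1}{118}\right) \left(-219\right)} = -47355 + \sqrt{-5433 + \frac{219}{236}} = -47355 + \sqrt{- \frac{1281969}{236}} = -47355 + \frac{3 i \sqrt{8404019}}{118}$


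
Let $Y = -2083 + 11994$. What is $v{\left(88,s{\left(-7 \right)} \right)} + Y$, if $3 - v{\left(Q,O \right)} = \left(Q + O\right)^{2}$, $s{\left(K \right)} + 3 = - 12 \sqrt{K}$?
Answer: $3697 + 2040 i \sqrt{7} \approx 3697.0 + 5397.3 i$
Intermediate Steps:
$s{\left(K \right)} = -3 - 12 \sqrt{K}$
$Y = 9911$
$v{\left(Q,O \right)} = 3 - \left(O + Q\right)^{2}$ ($v{\left(Q,O \right)} = 3 - \left(Q + O\right)^{2} = 3 - \left(O + Q\right)^{2}$)
$v{\left(88,s{\left(-7 \right)} \right)} + Y = \left(3 - \left(\left(-3 - 12 \sqrt{-7}\right) + 88\right)^{2}\right) + 9911 = \left(3 - \left(\left(-3 - 12 i \sqrt{7}\right) + 88\right)^{2}\right) + 9911 = \left(3 - \left(85 - 12 i \sqrt{7}\right)^{2}\right) + 9911 = 9914 - \left(85 - 12 i \sqrt{7}\right)^{2}$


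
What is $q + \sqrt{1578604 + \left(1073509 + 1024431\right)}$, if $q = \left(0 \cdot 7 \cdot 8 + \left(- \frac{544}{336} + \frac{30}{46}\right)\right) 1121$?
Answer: $- \frac{523507}{483} + 8 \sqrt{57446} \approx 833.57$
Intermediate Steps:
$q = - \frac{523507}{483}$ ($q = \left(0 \cdot 8 + \left(\left(-544\right) \frac{1}{336} + 30 \cdot \frac{1}{46}\right)\right) 1121 = \left(0 + \left(- \frac{34}{21} + \frac{15}{23}\right)\right) 1121 = \left(0 - \frac{467}{483}\right) 1121 = \left(- \frac{467}{483}\right) 1121 = - \frac{523507}{483} \approx -1083.9$)
$q + \sqrt{1578604 + \left(1073509 + 1024431\right)} = - \frac{523507}{483} + \sqrt{1578604 + \left(1073509 + 1024431\right)} = - \frac{523507}{483} + \sqrt{1578604 + 2097940} = - \frac{523507}{483} + \sqrt{3676544} = - \frac{523507}{483} + 8 \sqrt{57446}$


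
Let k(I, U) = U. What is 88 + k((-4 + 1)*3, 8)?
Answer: 96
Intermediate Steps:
88 + k((-4 + 1)*3, 8) = 88 + 8 = 96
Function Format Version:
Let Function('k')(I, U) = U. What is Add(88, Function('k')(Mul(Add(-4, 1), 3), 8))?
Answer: 96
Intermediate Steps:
Add(88, Function('k')(Mul(Add(-4, 1), 3), 8)) = Add(88, 8) = 96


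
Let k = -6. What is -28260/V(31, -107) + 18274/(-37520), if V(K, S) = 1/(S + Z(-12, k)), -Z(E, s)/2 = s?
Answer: 50364962863/18760 ≈ 2.6847e+6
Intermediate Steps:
Z(E, s) = -2*s
V(K, S) = 1/(12 + S) (V(K, S) = 1/(S - 2*(-6)) = 1/(S + 12) = 1/(12 + S))
-28260/V(31, -107) + 18274/(-37520) = -28260/(1/(12 - 107)) + 18274/(-37520) = -28260/(1/(-95)) + 18274*(-1/37520) = -28260/(-1/95) - 9137/18760 = -28260*(-95) - 9137/18760 = 2684700 - 9137/18760 = 50364962863/18760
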